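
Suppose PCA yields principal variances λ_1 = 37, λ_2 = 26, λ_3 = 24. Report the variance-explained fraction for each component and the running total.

Step 1 — total variance = trace(Sigma) = Σ λ_i = 37 + 26 + 24 = 87.

Step 2 — fraction explained by component i = λ_i / Σ λ:
  PC1: 37/87 = 0.4253
  PC2: 26/87 = 0.2989
  PC3: 24/87 = 0.2759

Step 3 — cumulative fraction after k components = (λ_1 + ... + λ_k) / Σ λ:
  k = 1: 37/87 = 0.4253
  k = 2: (37 + 26)/87 = 63/87 = 0.7241
  k = 3: (37 + 26 + 24)/87 = 87/87 = 1

Summary (fraction, with percent):

explained: PC1 0.4253 (42.53%), PC2 0.2989 (29.89%), PC3 0.2759 (27.59%);  cumulative: 0.4253, 0.7241, 1


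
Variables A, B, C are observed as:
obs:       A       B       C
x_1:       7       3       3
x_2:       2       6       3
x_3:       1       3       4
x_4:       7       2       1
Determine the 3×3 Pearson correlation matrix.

Step 1 — column means:
  mean(A) = (7 + 2 + 1 + 7) / 4 = 17/4 = 4.25
  mean(B) = (3 + 6 + 3 + 2) / 4 = 14/4 = 3.5
  mean(C) = (3 + 3 + 4 + 1) / 4 = 11/4 = 2.75

Step 2 — sample variances and covariances s[i,j] = (1/(n-1)) · Σ_k (x_{k,i} - mean_i) · (x_{k,j} - mean_j), with n-1 = 3:
  s[A,A] = ((2.75)·(2.75) + (-2.25)·(-2.25) + (-3.25)·(-3.25) + (2.75)·(2.75)) / 3 = 30.75/3 = 10.25
  s[A,B] = ((2.75)·(-0.5) + (-2.25)·(2.5) + (-3.25)·(-0.5) + (2.75)·(-1.5)) / 3 = -9.5/3 = -3.1667
  s[A,C] = ((2.75)·(0.25) + (-2.25)·(0.25) + (-3.25)·(1.25) + (2.75)·(-1.75)) / 3 = -8.75/3 = -2.9167
  s[B,B] = ((-0.5)·(-0.5) + (2.5)·(2.5) + (-0.5)·(-0.5) + (-1.5)·(-1.5)) / 3 = 9/3 = 3
  s[B,C] = ((-0.5)·(0.25) + (2.5)·(0.25) + (-0.5)·(1.25) + (-1.5)·(-1.75)) / 3 = 2.5/3 = 0.8333
  s[C,C] = ((0.25)·(0.25) + (0.25)·(0.25) + (1.25)·(1.25) + (-1.75)·(-1.75)) / 3 = 4.75/3 = 1.5833
  Sample standard deviations s_i = √(s[i,i]):
  s(A) = √(10.25) = 3.2016
  s(B) = √(3) = 1.7321
  s(C) = √(1.5833) = 1.2583

Step 3 — r_{ij} = s_{ij} / (s_i · s_j):
  r[A,A] = 1 (diagonal).
  r[A,B] = -3.1667 / (3.2016 · 1.7321) = -3.1667 / 5.5453 = -0.5711
  r[A,C] = -2.9167 / (3.2016 · 1.2583) = -2.9167 / 4.0285 = -0.724
  r[B,B] = 1 (diagonal).
  r[B,C] = 0.8333 / (1.7321 · 1.2583) = 0.8333 / 2.1794 = 0.3824
  r[C,C] = 1 (diagonal).

R is symmetric with unit diagonal. Assembling:

R = [[1, -0.5711, -0.724],
 [-0.5711, 1, 0.3824],
 [-0.724, 0.3824, 1]]


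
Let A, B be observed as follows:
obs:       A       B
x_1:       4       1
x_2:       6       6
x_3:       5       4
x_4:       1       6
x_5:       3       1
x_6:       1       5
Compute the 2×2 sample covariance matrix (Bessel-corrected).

Step 1 — column means:
  mean(A) = (4 + 6 + 5 + 1 + 3 + 1) / 6 = 20/6 = 3.3333
  mean(B) = (1 + 6 + 4 + 6 + 1 + 5) / 6 = 23/6 = 3.8333

Step 2 — sample covariance S[i,j] = (1/(n-1)) · Σ_k (x_{k,i} - mean_i) · (x_{k,j} - mean_j), with n-1 = 5.
  S[A,A] = ((0.6667)·(0.6667) + (2.6667)·(2.6667) + (1.6667)·(1.6667) + (-2.3333)·(-2.3333) + (-0.3333)·(-0.3333) + (-2.3333)·(-2.3333)) / 5 = 21.3333/5 = 4.2667
  S[A,B] = ((0.6667)·(-2.8333) + (2.6667)·(2.1667) + (1.6667)·(0.1667) + (-2.3333)·(2.1667) + (-0.3333)·(-2.8333) + (-2.3333)·(1.1667)) / 5 = -2.6667/5 = -0.5333
  S[B,B] = ((-2.8333)·(-2.8333) + (2.1667)·(2.1667) + (0.1667)·(0.1667) + (2.1667)·(2.1667) + (-2.8333)·(-2.8333) + (1.1667)·(1.1667)) / 5 = 26.8333/5 = 5.3667

S is symmetric (S[j,i] = S[i,j]). Assembling:

S = [[4.2667, -0.5333],
 [-0.5333, 5.3667]]


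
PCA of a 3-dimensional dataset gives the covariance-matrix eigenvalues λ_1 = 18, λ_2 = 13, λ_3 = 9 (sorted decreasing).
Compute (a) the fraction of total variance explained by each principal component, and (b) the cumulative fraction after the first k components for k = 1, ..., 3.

Step 1 — total variance = trace(Sigma) = Σ λ_i = 18 + 13 + 9 = 40.

Step 2 — fraction explained by component i = λ_i / Σ λ:
  PC1: 18/40 = 0.45
  PC2: 13/40 = 0.325
  PC3: 9/40 = 0.225

Step 3 — cumulative fraction after k components = (λ_1 + ... + λ_k) / Σ λ:
  k = 1: 18/40 = 0.45
  k = 2: (18 + 13)/40 = 31/40 = 0.775
  k = 3: (18 + 13 + 9)/40 = 40/40 = 1

Summary (fraction, with percent):

explained: PC1 0.45 (45%), PC2 0.325 (32.5%), PC3 0.225 (22.5%);  cumulative: 0.45, 0.775, 1


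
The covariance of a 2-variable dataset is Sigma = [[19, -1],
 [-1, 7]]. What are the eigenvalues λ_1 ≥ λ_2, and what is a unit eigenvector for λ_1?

Step 1 — characteristic polynomial of 2×2 Sigma:
  det(Sigma - λI) = λ² - trace · λ + det = 0.
  trace = 19 + 7 = 26, det = 19·7 - (-1)² = 132.
Step 2 — discriminant:
  Δ = trace² - 4·det = 676 - 528 = 148.
Step 3 — eigenvalues:
  λ = (trace ± √Δ)/2 = (26 ± 12.1655)/2,
  λ_1 = 19.0828,  λ_2 = 6.9172.

Step 4 — unit eigenvector for λ_1: solve (Sigma - λ_1 I)v = 0. First row:
  (19 - 19.0828)·v_x + (-1)·v_y = 0, i.e. (-0.0828)·v_x + (-1)·v_y = 0,
  so v ∝ (b, λ_1 - a) = (-1, 0.0828); multiply by -1 so the first entry is positive: u = (1, -0.0828).
  ||u|| = √((1)² + (-0.0828)²) = √(1.0068) ≈ 1.0034,
  v_1 = u/||u|| ≈ (0.9966, -0.0825) (||v_1|| = 1).

λ_1 = 19.0828,  λ_2 = 6.9172;  v_1 ≈ (0.9966, -0.0825)


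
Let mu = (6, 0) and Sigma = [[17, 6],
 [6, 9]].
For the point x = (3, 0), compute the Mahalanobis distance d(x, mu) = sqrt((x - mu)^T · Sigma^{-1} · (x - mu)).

Step 1 — centre the observation: (x - mu) = (-3, 0).

Step 2 — invert Sigma. det(Sigma) = 17·9 - (6)² = 117.
  Sigma^{-1} = (1/det) · [[d, -b], [-b, a]] = [[0.0769, -0.0513],
 [-0.0513, 0.1453]].

Step 3 — form the quadratic (x - mu)^T · Sigma^{-1} · (x - mu):
  Sigma^{-1} · (x - mu) = (-0.2308, 0.1538).
  (x - mu)^T · [Sigma^{-1} · (x - mu)] = (-3)·(-0.2308) + (0)·(0.1538) = 0.6923.

Step 4 — take square root: d = √(0.6923) ≈ 0.8321.

d(x, mu) = √(0.6923) ≈ 0.8321


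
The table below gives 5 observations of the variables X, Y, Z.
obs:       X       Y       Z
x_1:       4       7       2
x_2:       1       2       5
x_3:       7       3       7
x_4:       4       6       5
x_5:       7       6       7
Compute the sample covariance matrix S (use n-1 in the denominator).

Step 1 — column means:
  mean(X) = (4 + 1 + 7 + 4 + 7) / 5 = 23/5 = 4.6
  mean(Y) = (7 + 2 + 3 + 6 + 6) / 5 = 24/5 = 4.8
  mean(Z) = (2 + 5 + 7 + 5 + 7) / 5 = 26/5 = 5.2

Step 2 — sample covariance S[i,j] = (1/(n-1)) · Σ_k (x_{k,i} - mean_i) · (x_{k,j} - mean_j), with n-1 = 4.
  S[X,X] = ((-0.6)·(-0.6) + (-3.6)·(-3.6) + (2.4)·(2.4) + (-0.6)·(-0.6) + (2.4)·(2.4)) / 4 = 25.2/4 = 6.3
  S[X,Y] = ((-0.6)·(2.2) + (-3.6)·(-2.8) + (2.4)·(-1.8) + (-0.6)·(1.2) + (2.4)·(1.2)) / 4 = 6.6/4 = 1.65
  S[X,Z] = ((-0.6)·(-3.2) + (-3.6)·(-0.2) + (2.4)·(1.8) + (-0.6)·(-0.2) + (2.4)·(1.8)) / 4 = 11.4/4 = 2.85
  S[Y,Y] = ((2.2)·(2.2) + (-2.8)·(-2.8) + (-1.8)·(-1.8) + (1.2)·(1.2) + (1.2)·(1.2)) / 4 = 18.8/4 = 4.7
  S[Y,Z] = ((2.2)·(-3.2) + (-2.8)·(-0.2) + (-1.8)·(1.8) + (1.2)·(-0.2) + (1.2)·(1.8)) / 4 = -7.8/4 = -1.95
  S[Z,Z] = ((-3.2)·(-3.2) + (-0.2)·(-0.2) + (1.8)·(1.8) + (-0.2)·(-0.2) + (1.8)·(1.8)) / 4 = 16.8/4 = 4.2

S is symmetric (S[j,i] = S[i,j]). Assembling:

S = [[6.3, 1.65, 2.85],
 [1.65, 4.7, -1.95],
 [2.85, -1.95, 4.2]]


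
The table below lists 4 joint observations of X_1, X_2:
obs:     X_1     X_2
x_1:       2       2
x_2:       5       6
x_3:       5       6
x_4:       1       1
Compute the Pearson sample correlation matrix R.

Step 1 — column means:
  mean(X_1) = (2 + 5 + 5 + 1) / 4 = 13/4 = 3.25
  mean(X_2) = (2 + 6 + 6 + 1) / 4 = 15/4 = 3.75

Step 2 — sample variances and covariances s[i,j] = (1/(n-1)) · Σ_k (x_{k,i} - mean_i) · (x_{k,j} - mean_j), with n-1 = 3:
  s[X_1,X_1] = ((-1.25)·(-1.25) + (1.75)·(1.75) + (1.75)·(1.75) + (-2.25)·(-2.25)) / 3 = 12.75/3 = 4.25
  s[X_1,X_2] = ((-1.25)·(-1.75) + (1.75)·(2.25) + (1.75)·(2.25) + (-2.25)·(-2.75)) / 3 = 16.25/3 = 5.4167
  s[X_2,X_2] = ((-1.75)·(-1.75) + (2.25)·(2.25) + (2.25)·(2.25) + (-2.75)·(-2.75)) / 3 = 20.75/3 = 6.9167
  Sample standard deviations s_i = √(s[i,i]):
  s(X_1) = √(4.25) = 2.0616
  s(X_2) = √(6.9167) = 2.63

Step 3 — r_{ij} = s_{ij} / (s_i · s_j):
  r[X_1,X_1] = 1 (diagonal).
  r[X_1,X_2] = 5.4167 / (2.0616 · 2.63) = 5.4167 / 5.4218 = 0.9991
  r[X_2,X_2] = 1 (diagonal).

R is symmetric with unit diagonal. Assembling:

R = [[1, 0.9991],
 [0.9991, 1]]


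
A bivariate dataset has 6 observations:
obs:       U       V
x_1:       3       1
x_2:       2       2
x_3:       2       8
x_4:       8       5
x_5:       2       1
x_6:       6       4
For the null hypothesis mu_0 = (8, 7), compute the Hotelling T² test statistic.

Step 1 — sample mean vector:
  mean(U) = (3 + 2 + 2 + 8 + 2 + 6) / 6 = 23/6 = 3.8333
  mean(V) = (1 + 2 + 8 + 5 + 1 + 4) / 6 = 21/6 = 3.5
  x̄ = (3.8333, 3.5),  deviation x̄ - mu_0 = (3.8333, 3.5) - (8, 7) = (-4.1667, -3.5).

Step 2 — sample covariance matrix, S[i,j] = (1/(n-1)) · Σ_k (x_{k,i} - mean_i) · (x_{k,j} - mean_j), divisor n-1 = 5:
  S[U,U] = ((-0.8333)·(-0.8333) + (-1.8333)·(-1.8333) + (-1.8333)·(-1.8333) + (4.1667)·(4.1667) + (-1.8333)·(-1.8333) + (2.1667)·(2.1667)) / 5 = 32.8333/5 = 6.5667
  S[U,V] = ((-0.8333)·(-2.5) + (-1.8333)·(-1.5) + (-1.8333)·(4.5) + (4.1667)·(1.5) + (-1.8333)·(-2.5) + (2.1667)·(0.5)) / 5 = 8.5/5 = 1.7
  S[V,V] = ((-2.5)·(-2.5) + (-1.5)·(-1.5) + (4.5)·(4.5) + (1.5)·(1.5) + (-2.5)·(-2.5) + (0.5)·(0.5)) / 5 = 37.5/5 = 7.5
  S = [[6.5667, 1.7],
 [1.7, 7.5]].

Step 3 — invert S. det(S) = 6.5667·7.5 - (1.7)² = 46.36.
  S^{-1} = (1/det) · [[d, -b], [-b, a]] = [[0.1618, -0.0367],
 [-0.0367, 0.1416]].

Step 4 — quadratic form (x̄ - mu_0)^T · S^{-1} · (x̄ - mu_0):
  S^{-1} · (x̄ - mu_0) = (-0.5457, -0.343),
  (x̄ - mu_0)^T · [...] = (-4.1667)·(-0.5457) + (-3.5)·(-0.343) = 3.4743.

Step 5 — scale by n: T² = 6 · 3.4743 = 20.8456.

T² ≈ 20.8456


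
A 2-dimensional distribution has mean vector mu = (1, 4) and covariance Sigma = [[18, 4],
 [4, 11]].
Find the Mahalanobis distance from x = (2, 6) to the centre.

Step 1 — centre the observation: (x - mu) = (1, 2).

Step 2 — invert Sigma. det(Sigma) = 18·11 - (4)² = 182.
  Sigma^{-1} = (1/det) · [[d, -b], [-b, a]] = [[0.0604, -0.022],
 [-0.022, 0.0989]].

Step 3 — form the quadratic (x - mu)^T · Sigma^{-1} · (x - mu):
  Sigma^{-1} · (x - mu) = (0.0165, 0.1758).
  (x - mu)^T · [Sigma^{-1} · (x - mu)] = (1)·(0.0165) + (2)·(0.1758) = 0.3681.

Step 4 — take square root: d = √(0.3681) ≈ 0.6067.

d(x, mu) = √(0.3681) ≈ 0.6067


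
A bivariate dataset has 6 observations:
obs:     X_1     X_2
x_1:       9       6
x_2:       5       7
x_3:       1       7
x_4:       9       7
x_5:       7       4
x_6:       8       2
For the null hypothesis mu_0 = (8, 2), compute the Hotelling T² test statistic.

Step 1 — sample mean vector:
  mean(X_1) = (9 + 5 + 1 + 9 + 7 + 8) / 6 = 39/6 = 6.5
  mean(X_2) = (6 + 7 + 7 + 7 + 4 + 2) / 6 = 33/6 = 5.5
  x̄ = (6.5, 5.5),  deviation x̄ - mu_0 = (6.5, 5.5) - (8, 2) = (-1.5, 3.5).

Step 2 — sample covariance matrix, S[i,j] = (1/(n-1)) · Σ_k (x_{k,i} - mean_i) · (x_{k,j} - mean_j), divisor n-1 = 5:
  S[X_1,X_1] = ((2.5)·(2.5) + (-1.5)·(-1.5) + (-5.5)·(-5.5) + (2.5)·(2.5) + (0.5)·(0.5) + (1.5)·(1.5)) / 5 = 47.5/5 = 9.5
  S[X_1,X_2] = ((2.5)·(0.5) + (-1.5)·(1.5) + (-5.5)·(1.5) + (2.5)·(1.5) + (0.5)·(-1.5) + (1.5)·(-3.5)) / 5 = -11.5/5 = -2.3
  S[X_2,X_2] = ((0.5)·(0.5) + (1.5)·(1.5) + (1.5)·(1.5) + (1.5)·(1.5) + (-1.5)·(-1.5) + (-3.5)·(-3.5)) / 5 = 21.5/5 = 4.3
  S = [[9.5, -2.3],
 [-2.3, 4.3]].

Step 3 — invert S. det(S) = 9.5·4.3 - (-2.3)² = 35.56.
  S^{-1} = (1/det) · [[d, -b], [-b, a]] = [[0.1209, 0.0647],
 [0.0647, 0.2672]].

Step 4 — quadratic form (x̄ - mu_0)^T · S^{-1} · (x̄ - mu_0):
  S^{-1} · (x̄ - mu_0) = (0.045, 0.838),
  (x̄ - mu_0)^T · [...] = (-1.5)·(0.045) + (3.5)·(0.838) = 2.8656.

Step 5 — scale by n: T² = 6 · 2.8656 = 17.1935.

T² ≈ 17.1935


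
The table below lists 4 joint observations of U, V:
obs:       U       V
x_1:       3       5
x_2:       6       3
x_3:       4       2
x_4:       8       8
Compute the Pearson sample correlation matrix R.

Step 1 — column means:
  mean(U) = (3 + 6 + 4 + 8) / 4 = 21/4 = 5.25
  mean(V) = (5 + 3 + 2 + 8) / 4 = 18/4 = 4.5

Step 2 — sample variances and covariances s[i,j] = (1/(n-1)) · Σ_k (x_{k,i} - mean_i) · (x_{k,j} - mean_j), with n-1 = 3:
  s[U,U] = ((-2.25)·(-2.25) + (0.75)·(0.75) + (-1.25)·(-1.25) + (2.75)·(2.75)) / 3 = 14.75/3 = 4.9167
  s[U,V] = ((-2.25)·(0.5) + (0.75)·(-1.5) + (-1.25)·(-2.5) + (2.75)·(3.5)) / 3 = 10.5/3 = 3.5
  s[V,V] = ((0.5)·(0.5) + (-1.5)·(-1.5) + (-2.5)·(-2.5) + (3.5)·(3.5)) / 3 = 21/3 = 7
  Sample standard deviations s_i = √(s[i,i]):
  s(U) = √(4.9167) = 2.2174
  s(V) = √(7) = 2.6458

Step 3 — r_{ij} = s_{ij} / (s_i · s_j):
  r[U,U] = 1 (diagonal).
  r[U,V] = 3.5 / (2.2174 · 2.6458) = 3.5 / 5.8666 = 0.5966
  r[V,V] = 1 (diagonal).

R is symmetric with unit diagonal. Assembling:

R = [[1, 0.5966],
 [0.5966, 1]]


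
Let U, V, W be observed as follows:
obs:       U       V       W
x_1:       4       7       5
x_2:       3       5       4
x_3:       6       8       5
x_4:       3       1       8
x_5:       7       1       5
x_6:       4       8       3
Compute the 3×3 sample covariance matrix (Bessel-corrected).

Step 1 — column means:
  mean(U) = (4 + 3 + 6 + 3 + 7 + 4) / 6 = 27/6 = 4.5
  mean(V) = (7 + 5 + 8 + 1 + 1 + 8) / 6 = 30/6 = 5
  mean(W) = (5 + 4 + 5 + 8 + 5 + 3) / 6 = 30/6 = 5

Step 2 — sample covariance S[i,j] = (1/(n-1)) · Σ_k (x_{k,i} - mean_i) · (x_{k,j} - mean_j), with n-1 = 5.
  S[U,U] = ((-0.5)·(-0.5) + (-1.5)·(-1.5) + (1.5)·(1.5) + (-1.5)·(-1.5) + (2.5)·(2.5) + (-0.5)·(-0.5)) / 5 = 13.5/5 = 2.7
  S[U,V] = ((-0.5)·(2) + (-1.5)·(0) + (1.5)·(3) + (-1.5)·(-4) + (2.5)·(-4) + (-0.5)·(3)) / 5 = -2/5 = -0.4
  S[U,W] = ((-0.5)·(0) + (-1.5)·(-1) + (1.5)·(0) + (-1.5)·(3) + (2.5)·(0) + (-0.5)·(-2)) / 5 = -2/5 = -0.4
  S[V,V] = ((2)·(2) + (0)·(0) + (3)·(3) + (-4)·(-4) + (-4)·(-4) + (3)·(3)) / 5 = 54/5 = 10.8
  S[V,W] = ((2)·(0) + (0)·(-1) + (3)·(0) + (-4)·(3) + (-4)·(0) + (3)·(-2)) / 5 = -18/5 = -3.6
  S[W,W] = ((0)·(0) + (-1)·(-1) + (0)·(0) + (3)·(3) + (0)·(0) + (-2)·(-2)) / 5 = 14/5 = 2.8

S is symmetric (S[j,i] = S[i,j]). Assembling:

S = [[2.7, -0.4, -0.4],
 [-0.4, 10.8, -3.6],
 [-0.4, -3.6, 2.8]]


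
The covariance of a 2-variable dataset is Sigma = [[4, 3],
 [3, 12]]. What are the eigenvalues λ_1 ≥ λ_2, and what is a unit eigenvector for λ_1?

Step 1 — characteristic polynomial of 2×2 Sigma:
  det(Sigma - λI) = λ² - trace · λ + det = 0.
  trace = 4 + 12 = 16, det = 4·12 - (3)² = 39.
Step 2 — discriminant:
  Δ = trace² - 4·det = 256 - 156 = 100.
Step 3 — eigenvalues:
  λ = (trace ± √Δ)/2 = (16 ± 10)/2,
  λ_1 = 13,  λ_2 = 3.

Step 4 — unit eigenvector for λ_1: solve (Sigma - λ_1 I)v = 0. First row:
  (4 - 13)·v_x + (3)·v_y = 0, i.e. (-9)·v_x + (3)·v_y = 0,
  so v ∝ (b, λ_1 - a) = (3, 9) = u.
  ||u|| = √((3)² + (9)²) = √(90) ≈ 9.4868,
  v_1 = u/||u|| ≈ (0.3162, 0.9487) (||v_1|| = 1).

λ_1 = 13,  λ_2 = 3;  v_1 ≈ (0.3162, 0.9487)


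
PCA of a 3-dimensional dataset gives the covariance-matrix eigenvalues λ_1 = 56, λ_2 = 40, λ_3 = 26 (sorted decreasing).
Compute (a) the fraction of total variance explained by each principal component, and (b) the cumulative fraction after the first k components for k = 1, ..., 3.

Step 1 — total variance = trace(Sigma) = Σ λ_i = 56 + 40 + 26 = 122.

Step 2 — fraction explained by component i = λ_i / Σ λ:
  PC1: 56/122 = 0.459
  PC2: 40/122 = 0.3279
  PC3: 26/122 = 0.2131

Step 3 — cumulative fraction after k components = (λ_1 + ... + λ_k) / Σ λ:
  k = 1: 56/122 = 0.459
  k = 2: (56 + 40)/122 = 96/122 = 0.7869
  k = 3: (56 + 40 + 26)/122 = 122/122 = 1

Summary (fraction, with percent):

explained: PC1 0.459 (45.9%), PC2 0.3279 (32.79%), PC3 0.2131 (21.31%);  cumulative: 0.459, 0.7869, 1


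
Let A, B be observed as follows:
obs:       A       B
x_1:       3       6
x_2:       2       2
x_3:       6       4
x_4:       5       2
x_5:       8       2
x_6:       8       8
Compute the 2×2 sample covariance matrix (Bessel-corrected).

Step 1 — column means:
  mean(A) = (3 + 2 + 6 + 5 + 8 + 8) / 6 = 32/6 = 5.3333
  mean(B) = (6 + 2 + 4 + 2 + 2 + 8) / 6 = 24/6 = 4

Step 2 — sample covariance S[i,j] = (1/(n-1)) · Σ_k (x_{k,i} - mean_i) · (x_{k,j} - mean_j), with n-1 = 5.
  S[A,A] = ((-2.3333)·(-2.3333) + (-3.3333)·(-3.3333) + (0.6667)·(0.6667) + (-0.3333)·(-0.3333) + (2.6667)·(2.6667) + (2.6667)·(2.6667)) / 5 = 31.3333/5 = 6.2667
  S[A,B] = ((-2.3333)·(2) + (-3.3333)·(-2) + (0.6667)·(0) + (-0.3333)·(-2) + (2.6667)·(-2) + (2.6667)·(4)) / 5 = 8/5 = 1.6
  S[B,B] = ((2)·(2) + (-2)·(-2) + (0)·(0) + (-2)·(-2) + (-2)·(-2) + (4)·(4)) / 5 = 32/5 = 6.4

S is symmetric (S[j,i] = S[i,j]). Assembling:

S = [[6.2667, 1.6],
 [1.6, 6.4]]


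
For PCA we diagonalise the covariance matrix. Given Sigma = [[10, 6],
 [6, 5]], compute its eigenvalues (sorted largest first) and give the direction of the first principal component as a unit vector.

Step 1 — characteristic polynomial of 2×2 Sigma:
  det(Sigma - λI) = λ² - trace · λ + det = 0.
  trace = 10 + 5 = 15, det = 10·5 - (6)² = 14.
Step 2 — discriminant:
  Δ = trace² - 4·det = 225 - 56 = 169.
Step 3 — eigenvalues:
  λ = (trace ± √Δ)/2 = (15 ± 13)/2,
  λ_1 = 14,  λ_2 = 1.

Step 4 — unit eigenvector for λ_1: solve (Sigma - λ_1 I)v = 0. First row:
  (10 - 14)·v_x + (6)·v_y = 0, i.e. (-4)·v_x + (6)·v_y = 0,
  so v ∝ (b, λ_1 - a) = (6, 4) = u.
  ||u|| = √((6)² + (4)²) = √(52) ≈ 7.2111,
  v_1 = u/||u|| ≈ (0.8321, 0.5547) (||v_1|| = 1).

λ_1 = 14,  λ_2 = 1;  v_1 ≈ (0.8321, 0.5547)


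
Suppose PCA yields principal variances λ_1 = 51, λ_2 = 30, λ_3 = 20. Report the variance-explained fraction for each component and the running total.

Step 1 — total variance = trace(Sigma) = Σ λ_i = 51 + 30 + 20 = 101.

Step 2 — fraction explained by component i = λ_i / Σ λ:
  PC1: 51/101 = 0.505
  PC2: 30/101 = 0.297
  PC3: 20/101 = 0.198

Step 3 — cumulative fraction after k components = (λ_1 + ... + λ_k) / Σ λ:
  k = 1: 51/101 = 0.505
  k = 2: (51 + 30)/101 = 81/101 = 0.802
  k = 3: (51 + 30 + 20)/101 = 101/101 = 1

Summary (fraction, with percent):

explained: PC1 0.505 (50.5%), PC2 0.297 (29.7%), PC3 0.198 (19.8%);  cumulative: 0.505, 0.802, 1


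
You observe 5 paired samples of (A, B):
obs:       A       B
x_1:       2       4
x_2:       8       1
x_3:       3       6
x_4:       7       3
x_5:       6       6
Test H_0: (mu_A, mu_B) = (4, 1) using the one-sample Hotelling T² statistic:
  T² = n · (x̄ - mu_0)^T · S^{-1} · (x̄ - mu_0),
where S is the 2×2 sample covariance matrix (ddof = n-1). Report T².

Step 1 — sample mean vector:
  mean(A) = (2 + 8 + 3 + 7 + 6) / 5 = 26/5 = 5.2
  mean(B) = (4 + 1 + 6 + 3 + 6) / 5 = 20/5 = 4
  x̄ = (5.2, 4),  deviation x̄ - mu_0 = (5.2, 4) - (4, 1) = (1.2, 3).

Step 2 — sample covariance matrix, S[i,j] = (1/(n-1)) · Σ_k (x_{k,i} - mean_i) · (x_{k,j} - mean_j), divisor n-1 = 4:
  S[A,A] = ((-3.2)·(-3.2) + (2.8)·(2.8) + (-2.2)·(-2.2) + (1.8)·(1.8) + (0.8)·(0.8)) / 4 = 26.8/4 = 6.7
  S[A,B] = ((-3.2)·(0) + (2.8)·(-3) + (-2.2)·(2) + (1.8)·(-1) + (0.8)·(2)) / 4 = -13/4 = -3.25
  S[B,B] = ((0)·(0) + (-3)·(-3) + (2)·(2) + (-1)·(-1) + (2)·(2)) / 4 = 18/4 = 4.5
  S = [[6.7, -3.25],
 [-3.25, 4.5]].

Step 3 — invert S. det(S) = 6.7·4.5 - (-3.25)² = 19.5875.
  S^{-1} = (1/det) · [[d, -b], [-b, a]] = [[0.2297, 0.1659],
 [0.1659, 0.3421]].

Step 4 — quadratic form (x̄ - mu_0)^T · S^{-1} · (x̄ - mu_0):
  S^{-1} · (x̄ - mu_0) = (0.7735, 1.2253),
  (x̄ - mu_0)^T · [...] = (1.2)·(0.7735) + (3)·(1.2253) = 4.604.

Step 5 — scale by n: T² = 5 · 4.604 = 23.0198.

T² ≈ 23.0198


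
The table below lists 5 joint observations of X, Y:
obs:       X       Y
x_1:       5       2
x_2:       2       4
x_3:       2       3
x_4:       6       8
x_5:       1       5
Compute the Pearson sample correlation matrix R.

Step 1 — column means:
  mean(X) = (5 + 2 + 2 + 6 + 1) / 5 = 16/5 = 3.2
  mean(Y) = (2 + 4 + 3 + 8 + 5) / 5 = 22/5 = 4.4

Step 2 — sample variances and covariances s[i,j] = (1/(n-1)) · Σ_k (x_{k,i} - mean_i) · (x_{k,j} - mean_j), with n-1 = 4:
  s[X,X] = ((1.8)·(1.8) + (-1.2)·(-1.2) + (-1.2)·(-1.2) + (2.8)·(2.8) + (-2.2)·(-2.2)) / 4 = 18.8/4 = 4.7
  s[X,Y] = ((1.8)·(-2.4) + (-1.2)·(-0.4) + (-1.2)·(-1.4) + (2.8)·(3.6) + (-2.2)·(0.6)) / 4 = 6.6/4 = 1.65
  s[Y,Y] = ((-2.4)·(-2.4) + (-0.4)·(-0.4) + (-1.4)·(-1.4) + (3.6)·(3.6) + (0.6)·(0.6)) / 4 = 21.2/4 = 5.3
  Sample standard deviations s_i = √(s[i,i]):
  s(X) = √(4.7) = 2.1679
  s(Y) = √(5.3) = 2.3022

Step 3 — r_{ij} = s_{ij} / (s_i · s_j):
  r[X,X] = 1 (diagonal).
  r[X,Y] = 1.65 / (2.1679 · 2.3022) = 1.65 / 4.991 = 0.3306
  r[Y,Y] = 1 (diagonal).

R is symmetric with unit diagonal. Assembling:

R = [[1, 0.3306],
 [0.3306, 1]]


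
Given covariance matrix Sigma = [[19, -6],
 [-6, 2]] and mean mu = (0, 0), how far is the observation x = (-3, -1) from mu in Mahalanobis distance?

Step 1 — centre the observation: (x - mu) = (-3, -1).

Step 2 — invert Sigma. det(Sigma) = 19·2 - (-6)² = 2.
  Sigma^{-1} = (1/det) · [[d, -b], [-b, a]] = [[1, 3],
 [3, 9.5]].

Step 3 — form the quadratic (x - mu)^T · Sigma^{-1} · (x - mu):
  Sigma^{-1} · (x - mu) = (-6, -18.5).
  (x - mu)^T · [Sigma^{-1} · (x - mu)] = (-3)·(-6) + (-1)·(-18.5) = 36.5.

Step 4 — take square root: d = √(36.5) ≈ 6.0415.

d(x, mu) = √(36.5) ≈ 6.0415


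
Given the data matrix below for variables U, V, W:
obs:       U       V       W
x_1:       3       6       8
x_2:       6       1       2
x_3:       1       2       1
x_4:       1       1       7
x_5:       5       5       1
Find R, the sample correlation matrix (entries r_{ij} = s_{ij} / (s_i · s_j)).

Step 1 — column means:
  mean(U) = (3 + 6 + 1 + 1 + 5) / 5 = 16/5 = 3.2
  mean(V) = (6 + 1 + 2 + 1 + 5) / 5 = 15/5 = 3
  mean(W) = (8 + 2 + 1 + 7 + 1) / 5 = 19/5 = 3.8

Step 2 — sample variances and covariances s[i,j] = (1/(n-1)) · Σ_k (x_{k,i} - mean_i) · (x_{k,j} - mean_j), with n-1 = 4:
  s[U,U] = ((-0.2)·(-0.2) + (2.8)·(2.8) + (-2.2)·(-2.2) + (-2.2)·(-2.2) + (1.8)·(1.8)) / 4 = 20.8/4 = 5.2
  s[U,V] = ((-0.2)·(3) + (2.8)·(-2) + (-2.2)·(-1) + (-2.2)·(-2) + (1.8)·(2)) / 4 = 4/4 = 1
  s[U,W] = ((-0.2)·(4.2) + (2.8)·(-1.8) + (-2.2)·(-2.8) + (-2.2)·(3.2) + (1.8)·(-2.8)) / 4 = -11.8/4 = -2.95
  s[V,V] = ((3)·(3) + (-2)·(-2) + (-1)·(-1) + (-2)·(-2) + (2)·(2)) / 4 = 22/4 = 5.5
  s[V,W] = ((3)·(4.2) + (-2)·(-1.8) + (-1)·(-2.8) + (-2)·(3.2) + (2)·(-2.8)) / 4 = 7/4 = 1.75
  s[W,W] = ((4.2)·(4.2) + (-1.8)·(-1.8) + (-2.8)·(-2.8) + (3.2)·(3.2) + (-2.8)·(-2.8)) / 4 = 46.8/4 = 11.7
  Sample standard deviations s_i = √(s[i,i]):
  s(U) = √(5.2) = 2.2804
  s(V) = √(5.5) = 2.3452
  s(W) = √(11.7) = 3.4205

Step 3 — r_{ij} = s_{ij} / (s_i · s_j):
  r[U,U] = 1 (diagonal).
  r[U,V] = 1 / (2.2804 · 2.3452) = 1 / 5.3479 = 0.187
  r[U,W] = -2.95 / (2.2804 · 3.4205) = -2.95 / 7.8 = -0.3782
  r[V,V] = 1 (diagonal).
  r[V,W] = 1.75 / (2.3452 · 3.4205) = 1.75 / 8.0218 = 0.2182
  r[W,W] = 1 (diagonal).

R is symmetric with unit diagonal. Assembling:

R = [[1, 0.187, -0.3782],
 [0.187, 1, 0.2182],
 [-0.3782, 0.2182, 1]]


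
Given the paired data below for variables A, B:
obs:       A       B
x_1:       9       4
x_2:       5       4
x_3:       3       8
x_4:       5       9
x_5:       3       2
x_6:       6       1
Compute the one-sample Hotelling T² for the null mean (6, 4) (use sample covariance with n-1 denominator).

Step 1 — sample mean vector:
  mean(A) = (9 + 5 + 3 + 5 + 3 + 6) / 6 = 31/6 = 5.1667
  mean(B) = (4 + 4 + 8 + 9 + 2 + 1) / 6 = 28/6 = 4.6667
  x̄ = (5.1667, 4.6667),  deviation x̄ - mu_0 = (5.1667, 4.6667) - (6, 4) = (-0.8333, 0.6667).

Step 2 — sample covariance matrix, S[i,j] = (1/(n-1)) · Σ_k (x_{k,i} - mean_i) · (x_{k,j} - mean_j), divisor n-1 = 5:
  S[A,A] = ((3.8333)·(3.8333) + (-0.1667)·(-0.1667) + (-2.1667)·(-2.1667) + (-0.1667)·(-0.1667) + (-2.1667)·(-2.1667) + (0.8333)·(0.8333)) / 5 = 24.8333/5 = 4.9667
  S[A,B] = ((3.8333)·(-0.6667) + (-0.1667)·(-0.6667) + (-2.1667)·(3.3333) + (-0.1667)·(4.3333) + (-2.1667)·(-2.6667) + (0.8333)·(-3.6667)) / 5 = -7.6667/5 = -1.5333
  S[B,B] = ((-0.6667)·(-0.6667) + (-0.6667)·(-0.6667) + (3.3333)·(3.3333) + (4.3333)·(4.3333) + (-2.6667)·(-2.6667) + (-3.6667)·(-3.6667)) / 5 = 51.3333/5 = 10.2667
  S = [[4.9667, -1.5333],
 [-1.5333, 10.2667]].

Step 3 — invert S. det(S) = 4.9667·10.2667 - (-1.5333)² = 48.64.
  S^{-1} = (1/det) · [[d, -b], [-b, a]] = [[0.2111, 0.0315],
 [0.0315, 0.1021]].

Step 4 — quadratic form (x̄ - mu_0)^T · S^{-1} · (x̄ - mu_0):
  S^{-1} · (x̄ - mu_0) = (-0.1549, 0.0418),
  (x̄ - mu_0)^T · [...] = (-0.8333)·(-0.1549) + (0.6667)·(0.0418) = 0.1569.

Step 5 — scale by n: T² = 6 · 0.1569 = 0.9416.

T² ≈ 0.9416


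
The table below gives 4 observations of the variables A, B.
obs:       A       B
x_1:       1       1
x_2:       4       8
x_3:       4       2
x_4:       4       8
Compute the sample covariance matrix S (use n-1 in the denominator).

Step 1 — column means:
  mean(A) = (1 + 4 + 4 + 4) / 4 = 13/4 = 3.25
  mean(B) = (1 + 8 + 2 + 8) / 4 = 19/4 = 4.75

Step 2 — sample covariance S[i,j] = (1/(n-1)) · Σ_k (x_{k,i} - mean_i) · (x_{k,j} - mean_j), with n-1 = 3.
  S[A,A] = ((-2.25)·(-2.25) + (0.75)·(0.75) + (0.75)·(0.75) + (0.75)·(0.75)) / 3 = 6.75/3 = 2.25
  S[A,B] = ((-2.25)·(-3.75) + (0.75)·(3.25) + (0.75)·(-2.75) + (0.75)·(3.25)) / 3 = 11.25/3 = 3.75
  S[B,B] = ((-3.75)·(-3.75) + (3.25)·(3.25) + (-2.75)·(-2.75) + (3.25)·(3.25)) / 3 = 42.75/3 = 14.25

S is symmetric (S[j,i] = S[i,j]). Assembling:

S = [[2.25, 3.75],
 [3.75, 14.25]]


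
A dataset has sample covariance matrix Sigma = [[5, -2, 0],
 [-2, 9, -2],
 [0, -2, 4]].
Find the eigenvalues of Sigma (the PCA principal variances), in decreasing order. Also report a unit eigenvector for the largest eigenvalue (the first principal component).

Step 1 — characteristic polynomial p(λ) = det(λI - Sigma) = λ³ - tr·λ² + c_1·λ - det, where tr = trace, c_1 = sum of the principal 2×2 minors, det = det(Sigma):
  tr = 5 + 9 + 4 = 18,
  c_1 = (5·9 - (-2)²) + (5·4 - (0)²) + (9·4 - (-2)²) = 41 + 20 + 32 = 93,
  det = 5·(9·4 - (-2)²) - (-2)·((-2)·4 - (-2)·(0)) + (0)·((-2)·(-2) - 9·(0)) = 5·(32) - (-2)·(-8) + (0)·(4) = 144.
  So p(λ) = λ³ - 18λ² + 93λ - 144.
Step 2 — look for an integer root (rational root theorem: any rational root is an integer divisor of 144). Testing λ = 3:
  p(3) = 27 - 162 + 279 - 144 = 0  ✓
  Dividing out (λ - 3): p(λ) = (λ - 3)(λ² - 15λ + 48).
Step 3 — remaining eigenvalues from the quadratic λ² - 15λ + 48 = 0:
  Δ = 15² - 4·48 = 225 - 192 = 33,  λ = (15 ± √33)/2 = (15 ± 5.7446)/2 ≈ 10.3723 or 4.6277.
  Sorted: λ_1 = 10.3723,  λ_2 = 4.6277,  λ_3 = 3  (check: sum = 18 = tr ✓).

Step 4 — unit eigenvector for λ_1 ≈ 10.3723: v spans the null space of (Sigma - λ_1 I), whose rows are
  r_1 = (-5.3723, -2, 0),  r_2 = (-2, -1.3723, -2),  r_3 = (0, -2, -6.3723).
  v is orthogonal to every row, so take v ∝ r_1 × r_2 = ((-2)·(-2) - (0)·(-1.3723), (0)·(-2) - (-5.3723)·(-2), (-5.3723)·(-1.3723) - (-2)·(-2)) ≈ (4, -10.7446, 3.3723).
  Let u = (4, -10.7446, 3.3723).
  ||u|| = √((4)² + (-10.7446)² + (3.3723)²) = √(142.8179) ≈ 11.9506,  v_1 = u/||u|| ≈ (0.3347, -0.8991, 0.2822) (||v_1|| = 1).

λ_1 = 10.3723,  λ_2 = 4.6277,  λ_3 = 3;  v_1 ≈ (0.3347, -0.8991, 0.2822)


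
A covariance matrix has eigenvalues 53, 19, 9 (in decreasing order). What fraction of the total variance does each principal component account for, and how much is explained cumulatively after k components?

Step 1 — total variance = trace(Sigma) = Σ λ_i = 53 + 19 + 9 = 81.

Step 2 — fraction explained by component i = λ_i / Σ λ:
  PC1: 53/81 = 0.6543
  PC2: 19/81 = 0.2346
  PC3: 9/81 = 0.1111

Step 3 — cumulative fraction after k components = (λ_1 + ... + λ_k) / Σ λ:
  k = 1: 53/81 = 0.6543
  k = 2: (53 + 19)/81 = 72/81 = 0.8889
  k = 3: (53 + 19 + 9)/81 = 81/81 = 1

Summary (fraction, with percent):

explained: PC1 0.6543 (65.43%), PC2 0.2346 (23.46%), PC3 0.1111 (11.11%);  cumulative: 0.6543, 0.8889, 1


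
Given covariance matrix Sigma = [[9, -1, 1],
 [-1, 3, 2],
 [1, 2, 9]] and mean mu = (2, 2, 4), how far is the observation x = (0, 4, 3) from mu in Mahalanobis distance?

Step 1 — centre the observation: (x - mu) = (-2, 2, -1).

Step 2 — invert Sigma (cofactor / det for 3×3, or solve directly):
  Sigma^{-1} = [[0.1204, 0.0576, -0.0262],
 [0.0576, 0.4188, -0.0995],
 [-0.0262, -0.0995, 0.1361]].

Step 3 — form the quadratic (x - mu)^T · Sigma^{-1} · (x - mu):
  Sigma^{-1} · (x - mu) = (-0.0995, 0.822, -0.2827).
  (x - mu)^T · [Sigma^{-1} · (x - mu)] = (-2)·(-0.0995) + (2)·(0.822) + (-1)·(-0.2827) = 2.1257.

Step 4 — take square root: d = √(2.1257) ≈ 1.458.

d(x, mu) = √(2.1257) ≈ 1.458


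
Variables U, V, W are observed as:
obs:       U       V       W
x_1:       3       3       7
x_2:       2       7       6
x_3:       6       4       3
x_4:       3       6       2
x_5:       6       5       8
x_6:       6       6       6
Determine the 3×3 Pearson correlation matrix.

Step 1 — column means:
  mean(U) = (3 + 2 + 6 + 3 + 6 + 6) / 6 = 26/6 = 4.3333
  mean(V) = (3 + 7 + 4 + 6 + 5 + 6) / 6 = 31/6 = 5.1667
  mean(W) = (7 + 6 + 3 + 2 + 8 + 6) / 6 = 32/6 = 5.3333

Step 2 — sample variances and covariances s[i,j] = (1/(n-1)) · Σ_k (x_{k,i} - mean_i) · (x_{k,j} - mean_j), with n-1 = 5:
  s[U,U] = ((-1.3333)·(-1.3333) + (-2.3333)·(-2.3333) + (1.6667)·(1.6667) + (-1.3333)·(-1.3333) + (1.6667)·(1.6667) + (1.6667)·(1.6667)) / 5 = 17.3333/5 = 3.4667
  s[U,V] = ((-1.3333)·(-2.1667) + (-2.3333)·(1.8333) + (1.6667)·(-1.1667) + (-1.3333)·(0.8333) + (1.6667)·(-0.1667) + (1.6667)·(0.8333)) / 5 = -3.3333/5 = -0.6667
  s[U,W] = ((-1.3333)·(1.6667) + (-2.3333)·(0.6667) + (1.6667)·(-2.3333) + (-1.3333)·(-3.3333) + (1.6667)·(2.6667) + (1.6667)·(0.6667)) / 5 = 2.3333/5 = 0.4667
  s[V,V] = ((-2.1667)·(-2.1667) + (1.8333)·(1.8333) + (-1.1667)·(-1.1667) + (0.8333)·(0.8333) + (-0.1667)·(-0.1667) + (0.8333)·(0.8333)) / 5 = 10.8333/5 = 2.1667
  s[V,W] = ((-2.1667)·(1.6667) + (1.8333)·(0.6667) + (-1.1667)·(-2.3333) + (0.8333)·(-3.3333) + (-0.1667)·(2.6667) + (0.8333)·(0.6667)) / 5 = -2.3333/5 = -0.4667
  s[W,W] = ((1.6667)·(1.6667) + (0.6667)·(0.6667) + (-2.3333)·(-2.3333) + (-3.3333)·(-3.3333) + (2.6667)·(2.6667) + (0.6667)·(0.6667)) / 5 = 27.3333/5 = 5.4667
  Sample standard deviations s_i = √(s[i,i]):
  s(U) = √(3.4667) = 1.8619
  s(V) = √(2.1667) = 1.472
  s(W) = √(5.4667) = 2.3381

Step 3 — r_{ij} = s_{ij} / (s_i · s_j):
  r[U,U] = 1 (diagonal).
  r[U,V] = -0.6667 / (1.8619 · 1.472) = -0.6667 / 2.7406 = -0.2433
  r[U,W] = 0.4667 / (1.8619 · 2.3381) = 0.4667 / 4.3533 = 0.1072
  r[V,V] = 1 (diagonal).
  r[V,W] = -0.4667 / (1.472 · 2.3381) = -0.4667 / 3.4416 = -0.1356
  r[W,W] = 1 (diagonal).

R is symmetric with unit diagonal. Assembling:

R = [[1, -0.2433, 0.1072],
 [-0.2433, 1, -0.1356],
 [0.1072, -0.1356, 1]]


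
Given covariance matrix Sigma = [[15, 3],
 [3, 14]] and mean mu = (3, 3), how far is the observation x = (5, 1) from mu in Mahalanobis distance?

Step 1 — centre the observation: (x - mu) = (2, -2).

Step 2 — invert Sigma. det(Sigma) = 15·14 - (3)² = 201.
  Sigma^{-1} = (1/det) · [[d, -b], [-b, a]] = [[0.0697, -0.0149],
 [-0.0149, 0.0746]].

Step 3 — form the quadratic (x - mu)^T · Sigma^{-1} · (x - mu):
  Sigma^{-1} · (x - mu) = (0.1692, -0.1791).
  (x - mu)^T · [Sigma^{-1} · (x - mu)] = (2)·(0.1692) + (-2)·(-0.1791) = 0.6965.

Step 4 — take square root: d = √(0.6965) ≈ 0.8346.

d(x, mu) = √(0.6965) ≈ 0.8346


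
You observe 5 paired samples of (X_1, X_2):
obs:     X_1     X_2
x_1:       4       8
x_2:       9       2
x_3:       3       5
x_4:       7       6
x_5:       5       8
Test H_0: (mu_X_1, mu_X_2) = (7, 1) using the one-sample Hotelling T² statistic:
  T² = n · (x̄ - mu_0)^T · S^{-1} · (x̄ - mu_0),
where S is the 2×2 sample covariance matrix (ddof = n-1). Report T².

Step 1 — sample mean vector:
  mean(X_1) = (4 + 9 + 3 + 7 + 5) / 5 = 28/5 = 5.6
  mean(X_2) = (8 + 2 + 5 + 6 + 8) / 5 = 29/5 = 5.8
  x̄ = (5.6, 5.8),  deviation x̄ - mu_0 = (5.6, 5.8) - (7, 1) = (-1.4, 4.8).

Step 2 — sample covariance matrix, S[i,j] = (1/(n-1)) · Σ_k (x_{k,i} - mean_i) · (x_{k,j} - mean_j), divisor n-1 = 4:
  S[X_1,X_1] = ((-1.6)·(-1.6) + (3.4)·(3.4) + (-2.6)·(-2.6) + (1.4)·(1.4) + (-0.6)·(-0.6)) / 4 = 23.2/4 = 5.8
  S[X_1,X_2] = ((-1.6)·(2.2) + (3.4)·(-3.8) + (-2.6)·(-0.8) + (1.4)·(0.2) + (-0.6)·(2.2)) / 4 = -15.4/4 = -3.85
  S[X_2,X_2] = ((2.2)·(2.2) + (-3.8)·(-3.8) + (-0.8)·(-0.8) + (0.2)·(0.2) + (2.2)·(2.2)) / 4 = 24.8/4 = 6.2
  S = [[5.8, -3.85],
 [-3.85, 6.2]].

Step 3 — invert S. det(S) = 5.8·6.2 - (-3.85)² = 21.1375.
  S^{-1} = (1/det) · [[d, -b], [-b, a]] = [[0.2933, 0.1821],
 [0.1821, 0.2744]].

Step 4 — quadratic form (x̄ - mu_0)^T · S^{-1} · (x̄ - mu_0):
  S^{-1} · (x̄ - mu_0) = (0.4636, 1.0621),
  (x̄ - mu_0)^T · [...] = (-1.4)·(0.4636) + (4.8)·(1.0621) = 4.449.

Step 5 — scale by n: T² = 5 · 4.449 = 22.2448.

T² ≈ 22.2448


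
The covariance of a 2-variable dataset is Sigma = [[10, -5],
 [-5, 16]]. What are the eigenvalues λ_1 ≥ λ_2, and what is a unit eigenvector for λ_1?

Step 1 — characteristic polynomial of 2×2 Sigma:
  det(Sigma - λI) = λ² - trace · λ + det = 0.
  trace = 10 + 16 = 26, det = 10·16 - (-5)² = 135.
Step 2 — discriminant:
  Δ = trace² - 4·det = 676 - 540 = 136.
Step 3 — eigenvalues:
  λ = (trace ± √Δ)/2 = (26 ± 11.6619)/2,
  λ_1 = 18.831,  λ_2 = 7.169.

Step 4 — unit eigenvector for λ_1: solve (Sigma - λ_1 I)v = 0. First row:
  (10 - 18.831)·v_x + (-5)·v_y = 0, i.e. (-8.831)·v_x + (-5)·v_y = 0,
  so v ∝ (b, λ_1 - a) = (-5, 8.831); multiply by -1 so the first entry is positive: u = (5, -8.831).
  ||u|| = √((5)² + (-8.831)²) = √(102.9857) ≈ 10.1482,
  v_1 = u/||u|| ≈ (0.4927, -0.8702) (||v_1|| = 1).

λ_1 = 18.831,  λ_2 = 7.169;  v_1 ≈ (0.4927, -0.8702)


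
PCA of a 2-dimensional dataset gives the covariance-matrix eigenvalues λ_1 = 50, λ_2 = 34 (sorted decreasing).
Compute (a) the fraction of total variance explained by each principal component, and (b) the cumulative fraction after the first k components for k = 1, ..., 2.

Step 1 — total variance = trace(Sigma) = Σ λ_i = 50 + 34 = 84.

Step 2 — fraction explained by component i = λ_i / Σ λ:
  PC1: 50/84 = 0.5952
  PC2: 34/84 = 0.4048

Step 3 — cumulative fraction after k components = (λ_1 + ... + λ_k) / Σ λ:
  k = 1: 50/84 = 0.5952
  k = 2: (50 + 34)/84 = 84/84 = 1

Summary (fraction, with percent):

explained: PC1 0.5952 (59.52%), PC2 0.4048 (40.48%);  cumulative: 0.5952, 1


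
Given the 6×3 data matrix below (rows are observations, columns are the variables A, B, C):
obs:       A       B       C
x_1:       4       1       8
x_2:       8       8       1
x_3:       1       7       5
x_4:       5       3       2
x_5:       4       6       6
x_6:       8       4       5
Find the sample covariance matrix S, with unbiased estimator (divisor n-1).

Step 1 — column means:
  mean(A) = (4 + 8 + 1 + 5 + 4 + 8) / 6 = 30/6 = 5
  mean(B) = (1 + 8 + 7 + 3 + 6 + 4) / 6 = 29/6 = 4.8333
  mean(C) = (8 + 1 + 5 + 2 + 6 + 5) / 6 = 27/6 = 4.5

Step 2 — sample covariance S[i,j] = (1/(n-1)) · Σ_k (x_{k,i} - mean_i) · (x_{k,j} - mean_j), with n-1 = 5.
  S[A,A] = ((-1)·(-1) + (3)·(3) + (-4)·(-4) + (0)·(0) + (-1)·(-1) + (3)·(3)) / 5 = 36/5 = 7.2
  S[A,B] = ((-1)·(-3.8333) + (3)·(3.1667) + (-4)·(2.1667) + (0)·(-1.8333) + (-1)·(1.1667) + (3)·(-0.8333)) / 5 = 1/5 = 0.2
  S[A,C] = ((-1)·(3.5) + (3)·(-3.5) + (-4)·(0.5) + (0)·(-2.5) + (-1)·(1.5) + (3)·(0.5)) / 5 = -16/5 = -3.2
  S[B,B] = ((-3.8333)·(-3.8333) + (3.1667)·(3.1667) + (2.1667)·(2.1667) + (-1.8333)·(-1.8333) + (1.1667)·(1.1667) + (-0.8333)·(-0.8333)) / 5 = 34.8333/5 = 6.9667
  S[B,C] = ((-3.8333)·(3.5) + (3.1667)·(-3.5) + (2.1667)·(0.5) + (-1.8333)·(-2.5) + (1.1667)·(1.5) + (-0.8333)·(0.5)) / 5 = -17.5/5 = -3.5
  S[C,C] = ((3.5)·(3.5) + (-3.5)·(-3.5) + (0.5)·(0.5) + (-2.5)·(-2.5) + (1.5)·(1.5) + (0.5)·(0.5)) / 5 = 33.5/5 = 6.7

S is symmetric (S[j,i] = S[i,j]). Assembling:

S = [[7.2, 0.2, -3.2],
 [0.2, 6.9667, -3.5],
 [-3.2, -3.5, 6.7]]


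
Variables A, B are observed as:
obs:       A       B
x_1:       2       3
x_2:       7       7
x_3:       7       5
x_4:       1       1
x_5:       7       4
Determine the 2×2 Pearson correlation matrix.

Step 1 — column means:
  mean(A) = (2 + 7 + 7 + 1 + 7) / 5 = 24/5 = 4.8
  mean(B) = (3 + 7 + 5 + 1 + 4) / 5 = 20/5 = 4

Step 2 — sample variances and covariances s[i,j] = (1/(n-1)) · Σ_k (x_{k,i} - mean_i) · (x_{k,j} - mean_j), with n-1 = 4:
  s[A,A] = ((-2.8)·(-2.8) + (2.2)·(2.2) + (2.2)·(2.2) + (-3.8)·(-3.8) + (2.2)·(2.2)) / 4 = 36.8/4 = 9.2
  s[A,B] = ((-2.8)·(-1) + (2.2)·(3) + (2.2)·(1) + (-3.8)·(-3) + (2.2)·(0)) / 4 = 23/4 = 5.75
  s[B,B] = ((-1)·(-1) + (3)·(3) + (1)·(1) + (-3)·(-3) + (0)·(0)) / 4 = 20/4 = 5
  Sample standard deviations s_i = √(s[i,i]):
  s(A) = √(9.2) = 3.0332
  s(B) = √(5) = 2.2361

Step 3 — r_{ij} = s_{ij} / (s_i · s_j):
  r[A,A] = 1 (diagonal).
  r[A,B] = 5.75 / (3.0332 · 2.2361) = 5.75 / 6.7823 = 0.8478
  r[B,B] = 1 (diagonal).

R is symmetric with unit diagonal. Assembling:

R = [[1, 0.8478],
 [0.8478, 1]]


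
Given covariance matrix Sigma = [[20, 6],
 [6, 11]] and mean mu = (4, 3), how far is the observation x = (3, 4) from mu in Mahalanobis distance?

Step 1 — centre the observation: (x - mu) = (-1, 1).

Step 2 — invert Sigma. det(Sigma) = 20·11 - (6)² = 184.
  Sigma^{-1} = (1/det) · [[d, -b], [-b, a]] = [[0.0598, -0.0326],
 [-0.0326, 0.1087]].

Step 3 — form the quadratic (x - mu)^T · Sigma^{-1} · (x - mu):
  Sigma^{-1} · (x - mu) = (-0.0924, 0.1413).
  (x - mu)^T · [Sigma^{-1} · (x - mu)] = (-1)·(-0.0924) + (1)·(0.1413) = 0.2337.

Step 4 — take square root: d = √(0.2337) ≈ 0.4834.

d(x, mu) = √(0.2337) ≈ 0.4834


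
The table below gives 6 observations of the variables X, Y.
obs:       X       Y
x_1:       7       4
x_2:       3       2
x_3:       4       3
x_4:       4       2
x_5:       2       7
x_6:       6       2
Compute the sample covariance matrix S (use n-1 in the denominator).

Step 1 — column means:
  mean(X) = (7 + 3 + 4 + 4 + 2 + 6) / 6 = 26/6 = 4.3333
  mean(Y) = (4 + 2 + 3 + 2 + 7 + 2) / 6 = 20/6 = 3.3333

Step 2 — sample covariance S[i,j] = (1/(n-1)) · Σ_k (x_{k,i} - mean_i) · (x_{k,j} - mean_j), with n-1 = 5.
  S[X,X] = ((2.6667)·(2.6667) + (-1.3333)·(-1.3333) + (-0.3333)·(-0.3333) + (-0.3333)·(-0.3333) + (-2.3333)·(-2.3333) + (1.6667)·(1.6667)) / 5 = 17.3333/5 = 3.4667
  S[X,Y] = ((2.6667)·(0.6667) + (-1.3333)·(-1.3333) + (-0.3333)·(-0.3333) + (-0.3333)·(-1.3333) + (-2.3333)·(3.6667) + (1.6667)·(-1.3333)) / 5 = -6.6667/5 = -1.3333
  S[Y,Y] = ((0.6667)·(0.6667) + (-1.3333)·(-1.3333) + (-0.3333)·(-0.3333) + (-1.3333)·(-1.3333) + (3.6667)·(3.6667) + (-1.3333)·(-1.3333)) / 5 = 19.3333/5 = 3.8667

S is symmetric (S[j,i] = S[i,j]). Assembling:

S = [[3.4667, -1.3333],
 [-1.3333, 3.8667]]


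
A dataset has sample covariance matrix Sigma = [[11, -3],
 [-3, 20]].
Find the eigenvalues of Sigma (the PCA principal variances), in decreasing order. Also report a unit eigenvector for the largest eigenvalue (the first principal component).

Step 1 — characteristic polynomial of 2×2 Sigma:
  det(Sigma - λI) = λ² - trace · λ + det = 0.
  trace = 11 + 20 = 31, det = 11·20 - (-3)² = 211.
Step 2 — discriminant:
  Δ = trace² - 4·det = 961 - 844 = 117.
Step 3 — eigenvalues:
  λ = (trace ± √Δ)/2 = (31 ± 10.8167)/2,
  λ_1 = 20.9083,  λ_2 = 10.0917.

Step 4 — unit eigenvector for λ_1: solve (Sigma - λ_1 I)v = 0. First row:
  (11 - 20.9083)·v_x + (-3)·v_y = 0, i.e. (-9.9083)·v_x + (-3)·v_y = 0,
  so v ∝ (b, λ_1 - a) = (-3, 9.9083); multiply by -1 so the first entry is positive: u = (3, -9.9083).
  ||u|| = √((3)² + (-9.9083)²) = √(107.1749) ≈ 10.3525,
  v_1 = u/||u|| ≈ (0.2898, -0.9571) (||v_1|| = 1).

λ_1 = 20.9083,  λ_2 = 10.0917;  v_1 ≈ (0.2898, -0.9571)
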